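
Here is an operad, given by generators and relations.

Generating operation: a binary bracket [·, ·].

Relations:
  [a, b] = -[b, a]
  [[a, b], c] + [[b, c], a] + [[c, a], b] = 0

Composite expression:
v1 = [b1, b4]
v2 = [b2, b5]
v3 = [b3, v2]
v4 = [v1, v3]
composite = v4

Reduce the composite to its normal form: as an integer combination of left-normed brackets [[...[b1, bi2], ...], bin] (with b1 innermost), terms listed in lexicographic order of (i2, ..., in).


-[[[[b1, b4], b2], b5], b3] + [[[[b1, b4], b3], b2], b5] - [[[[b1, b4], b3], b5], b2] + [[[[b1, b4], b5], b2], b3]


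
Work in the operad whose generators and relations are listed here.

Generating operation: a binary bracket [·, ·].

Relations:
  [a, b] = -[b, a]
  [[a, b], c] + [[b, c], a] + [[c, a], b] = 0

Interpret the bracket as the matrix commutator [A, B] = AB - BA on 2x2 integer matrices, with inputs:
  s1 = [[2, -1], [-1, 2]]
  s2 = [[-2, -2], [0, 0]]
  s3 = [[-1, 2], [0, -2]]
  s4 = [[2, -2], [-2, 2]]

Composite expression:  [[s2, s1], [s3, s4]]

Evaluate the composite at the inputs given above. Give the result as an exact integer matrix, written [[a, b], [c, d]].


[[0, 8], [8, 0]]

[s2, s1] = [[2, 2], [-2, -2]]
[s3, s4] = [[-4, -2], [2, 4]]
[[s2, s1], [s3, s4]] = [[0, 8], [8, 0]]


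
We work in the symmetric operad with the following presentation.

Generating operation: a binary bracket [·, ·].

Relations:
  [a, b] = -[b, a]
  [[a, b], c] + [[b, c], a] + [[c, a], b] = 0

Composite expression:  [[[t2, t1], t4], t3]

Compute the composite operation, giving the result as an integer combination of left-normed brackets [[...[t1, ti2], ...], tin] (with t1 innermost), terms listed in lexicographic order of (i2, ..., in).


-[[[t1, t2], t4], t3]

Expand each bracket as ab - ba; the t1-initial words give the coefficients.
Composite bracket: [[[t2, t1], t4], t3]
Under [a, b] = ab - ba we get 8 signed associative words (2^3 = 8).
Only words starting with t1 matter:
  word t1t2t4t3 has sign -1, contributing -[[[t1, t2], t4], t3]


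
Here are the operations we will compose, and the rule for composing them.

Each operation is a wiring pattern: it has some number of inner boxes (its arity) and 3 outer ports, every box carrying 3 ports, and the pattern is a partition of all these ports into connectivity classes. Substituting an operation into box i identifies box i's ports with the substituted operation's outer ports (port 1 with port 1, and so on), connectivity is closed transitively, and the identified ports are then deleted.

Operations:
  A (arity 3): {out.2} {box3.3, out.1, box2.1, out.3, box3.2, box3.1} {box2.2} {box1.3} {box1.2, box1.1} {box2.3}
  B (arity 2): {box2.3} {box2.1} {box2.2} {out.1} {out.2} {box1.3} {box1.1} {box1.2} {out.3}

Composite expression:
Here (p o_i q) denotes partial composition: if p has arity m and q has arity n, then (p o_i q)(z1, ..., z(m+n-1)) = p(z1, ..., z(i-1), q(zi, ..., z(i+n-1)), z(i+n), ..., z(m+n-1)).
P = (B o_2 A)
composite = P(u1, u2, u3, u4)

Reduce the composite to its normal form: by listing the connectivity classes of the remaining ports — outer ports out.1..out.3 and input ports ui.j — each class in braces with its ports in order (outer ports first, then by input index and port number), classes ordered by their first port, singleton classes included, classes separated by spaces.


{out.1} {out.2} {out.3} {u1.1} {u1.2} {u1.3} {u2.1, u2.2} {u2.3} {u3.1, u4.1, u4.2, u4.3} {u3.2} {u3.3}

Connectivity passes through glued B-boundaries; trace each wire chain.
through A, on inputs (u2, u3, u4): {out.1, out.3, u3.1, u4.1, u4.2, u4.3} {out.2} {u2.1, u2.2} {u2.3} {u3.2} {u3.3} (out.j = stage outer ports)
through B, on inputs (u1, u2, u3, u4): {out.1} {out.2} {out.3} {u1.1} {u1.2} {u1.3} {u2.1, u2.2} {u2.3} {u3.1, u4.1, u4.2, u4.3} {u3.2} {u3.3} (out.j = stage outer ports)


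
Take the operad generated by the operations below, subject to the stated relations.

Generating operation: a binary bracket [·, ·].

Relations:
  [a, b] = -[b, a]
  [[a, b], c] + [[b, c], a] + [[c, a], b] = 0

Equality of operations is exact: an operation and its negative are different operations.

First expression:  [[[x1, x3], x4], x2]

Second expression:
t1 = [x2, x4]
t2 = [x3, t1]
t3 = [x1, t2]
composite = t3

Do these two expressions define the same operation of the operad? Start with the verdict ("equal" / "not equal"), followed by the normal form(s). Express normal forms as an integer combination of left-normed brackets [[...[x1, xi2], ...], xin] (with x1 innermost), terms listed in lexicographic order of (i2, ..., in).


not equal; the first gives [[[x1, x3], x4], x2] and the second -[[[x1, x2], x4], x3] + [[[x1, x3], x2], x4] - [[[x1, x3], x4], x2] + [[[x1, x4], x2], x3]


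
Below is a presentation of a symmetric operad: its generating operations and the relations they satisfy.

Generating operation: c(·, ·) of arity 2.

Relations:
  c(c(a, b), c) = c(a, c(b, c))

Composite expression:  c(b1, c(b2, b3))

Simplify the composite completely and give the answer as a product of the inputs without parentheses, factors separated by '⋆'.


All parenthesizations of c agree; list the b-inputs left to right.
c(b2, b3) linearizes to b2 ⋆ b3
c(b1, c(b2, b3)) linearizes to b1 ⋆ b2 ⋆ b3

b1 ⋆ b2 ⋆ b3


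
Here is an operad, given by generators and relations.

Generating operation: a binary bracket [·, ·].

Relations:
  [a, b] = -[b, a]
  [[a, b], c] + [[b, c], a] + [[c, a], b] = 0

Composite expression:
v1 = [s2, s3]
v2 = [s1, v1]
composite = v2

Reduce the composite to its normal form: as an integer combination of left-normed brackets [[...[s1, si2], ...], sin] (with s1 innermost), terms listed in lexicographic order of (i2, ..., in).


[[s1, s2], s3] - [[s1, s3], s2]

A multilinear Lie element is pinned by s1-initial words (s1 innermost).
Composite bracket: [s1, [s2, s3]]
Under [a, b] = ab - ba we get 4 signed associative words (2^2 = 4).
The s1-initial words carry the normal form:
  sign of s1s2s3 is +1, so it contributes +[[s1, s2], s3]
  sign of s1s3s2 is -1, so it contributes -[[s1, s3], s2]


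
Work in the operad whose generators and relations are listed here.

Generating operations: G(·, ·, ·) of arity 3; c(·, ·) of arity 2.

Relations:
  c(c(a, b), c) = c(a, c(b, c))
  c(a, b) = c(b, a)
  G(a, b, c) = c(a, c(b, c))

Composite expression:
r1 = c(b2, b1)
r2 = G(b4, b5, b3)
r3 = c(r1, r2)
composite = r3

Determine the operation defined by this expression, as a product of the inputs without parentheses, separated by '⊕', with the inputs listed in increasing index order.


b1 ⊕ b2 ⊕ b3 ⊕ b4 ⊕ b5

With c associative and commutative, the b-input set is all that matters.
c(b2, b1) reduces to b2 ⊕ b1
G(b4, b5, b3) reduces to b4 ⊕ b5 ⊕ b3
c(c(b2, b1), G(b4, b5, b3)) reduces to b2 ⊕ b1 ⊕ b4 ⊕ b5 ⊕ b3
sorting the factors by input index: b1 ⊕ b2 ⊕ b3 ⊕ b4 ⊕ b5


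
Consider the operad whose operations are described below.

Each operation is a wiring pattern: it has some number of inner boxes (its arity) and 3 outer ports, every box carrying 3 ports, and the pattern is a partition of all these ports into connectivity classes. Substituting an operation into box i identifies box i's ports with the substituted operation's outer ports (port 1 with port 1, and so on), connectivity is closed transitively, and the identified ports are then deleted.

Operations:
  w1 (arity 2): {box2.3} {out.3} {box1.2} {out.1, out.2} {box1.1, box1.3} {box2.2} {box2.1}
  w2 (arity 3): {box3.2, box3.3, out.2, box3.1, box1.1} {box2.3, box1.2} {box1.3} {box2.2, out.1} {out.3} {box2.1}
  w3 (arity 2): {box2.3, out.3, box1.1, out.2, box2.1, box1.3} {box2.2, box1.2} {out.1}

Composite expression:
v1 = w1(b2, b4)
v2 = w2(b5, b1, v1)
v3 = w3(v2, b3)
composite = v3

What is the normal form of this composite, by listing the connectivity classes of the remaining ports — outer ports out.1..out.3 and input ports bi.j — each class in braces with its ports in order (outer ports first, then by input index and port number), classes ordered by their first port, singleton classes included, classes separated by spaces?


Connectivity passes through glued w3-boundaries; trace each wire chain.
stage w1: inputs (b2, b4), connectivity {out.1, out.2} {out.3} {b2.1, b2.3} {b2.2} {b4.1} {b4.2} {b4.3}, out.j its boundary
stage w2: inputs (b5, b1, b2, b4), connectivity {out.1, b1.2} {out.2, b5.1} {out.3} {b1.1} {b1.3, b5.2} {b2.1, b2.3} {b2.2} {b4.1} {b4.2} {b4.3} {b5.3}, out.j its boundary
stage w3: inputs (b5, b1, b2, b4, b3), connectivity {out.1} {out.2, out.3, b1.2, b3.1, b3.3} {b1.1} {b1.3, b5.2} {b2.1, b2.3} {b2.2} {b3.2, b5.1} {b4.1} {b4.2} {b4.3} {b5.3}, out.j its boundary

{out.1} {out.2, out.3, b1.2, b3.1, b3.3} {b1.1} {b1.3, b5.2} {b2.1, b2.3} {b2.2} {b3.2, b5.1} {b4.1} {b4.2} {b4.3} {b5.3}


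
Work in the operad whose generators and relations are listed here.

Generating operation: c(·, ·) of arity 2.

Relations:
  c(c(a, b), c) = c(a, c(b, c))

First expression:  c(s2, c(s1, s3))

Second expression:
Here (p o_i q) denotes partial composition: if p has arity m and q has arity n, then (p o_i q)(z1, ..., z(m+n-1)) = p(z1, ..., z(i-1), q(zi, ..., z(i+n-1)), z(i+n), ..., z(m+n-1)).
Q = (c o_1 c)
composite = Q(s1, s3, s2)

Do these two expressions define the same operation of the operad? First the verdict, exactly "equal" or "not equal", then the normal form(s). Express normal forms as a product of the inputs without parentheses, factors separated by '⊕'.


The first expression reduces to s2 ⊕ s1 ⊕ s3
The second expression reduces to s1 ⊕ s3 ⊕ s2
Distinct normal forms: not equal.

not equal: they reduce to s2 ⊕ s1 ⊕ s3 and s1 ⊕ s3 ⊕ s2


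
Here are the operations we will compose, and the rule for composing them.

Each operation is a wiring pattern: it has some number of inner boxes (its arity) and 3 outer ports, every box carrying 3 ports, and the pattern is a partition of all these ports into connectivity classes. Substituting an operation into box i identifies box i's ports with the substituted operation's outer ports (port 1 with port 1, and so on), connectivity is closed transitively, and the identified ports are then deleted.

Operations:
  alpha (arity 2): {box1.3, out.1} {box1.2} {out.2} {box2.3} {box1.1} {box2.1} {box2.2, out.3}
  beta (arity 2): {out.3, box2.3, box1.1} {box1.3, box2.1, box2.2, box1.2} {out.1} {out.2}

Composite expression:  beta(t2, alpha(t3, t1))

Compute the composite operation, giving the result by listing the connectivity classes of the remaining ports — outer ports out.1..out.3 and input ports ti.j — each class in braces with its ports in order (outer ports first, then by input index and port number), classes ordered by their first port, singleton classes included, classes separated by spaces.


{out.1} {out.2} {out.3, t1.2, t2.1} {t1.1} {t1.3} {t2.2, t2.3, t3.3} {t3.1} {t3.2}

Substituting into beta glues patterns; closure does the rest.
after alpha, the pattern on (t3, t1) reads {out.1, t3.3} {out.2} {out.3, t1.2} {t1.1} {t1.3} {t3.1} {t3.2} (out.j = its outer ports)
after beta, the pattern on (t2, t3, t1) reads {out.1} {out.2} {out.3, t1.2, t2.1} {t1.1} {t1.3} {t2.2, t2.3, t3.3} {t3.1} {t3.2} (out.j = its outer ports)


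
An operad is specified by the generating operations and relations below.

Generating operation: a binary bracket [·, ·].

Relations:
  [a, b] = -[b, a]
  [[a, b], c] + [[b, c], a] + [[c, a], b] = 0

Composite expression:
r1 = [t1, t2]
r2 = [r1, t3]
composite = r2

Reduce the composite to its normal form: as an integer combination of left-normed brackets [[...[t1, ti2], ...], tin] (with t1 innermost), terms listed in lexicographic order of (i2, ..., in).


Left-normed coefficients sit on the t1-initial expansion words.
Composite bracket: [[t1, t2], t3]
Each bracket splits as ab - ba, giving 4 signed words (2^2 = 4).
Keep just the words that open with t1:
  t1t2t3 (sign +1) contributes +[[t1, t2], t3]

[[t1, t2], t3]


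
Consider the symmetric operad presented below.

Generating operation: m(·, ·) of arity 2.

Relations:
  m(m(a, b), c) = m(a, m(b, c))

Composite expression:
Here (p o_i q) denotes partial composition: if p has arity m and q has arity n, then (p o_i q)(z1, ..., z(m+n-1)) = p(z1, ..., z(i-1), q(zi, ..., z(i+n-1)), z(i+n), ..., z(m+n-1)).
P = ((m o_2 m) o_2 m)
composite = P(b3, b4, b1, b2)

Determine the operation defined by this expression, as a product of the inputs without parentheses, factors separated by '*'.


b3 * b4 * b1 * b2

All parenthesizations of m agree; list the b-inputs left to right.
m(b4, b1) collapses to b4 * b1
m(m(b4, b1), b2) collapses to b4 * b1 * b2
m(b3, m(m(b4, b1), b2)) collapses to b3 * b4 * b1 * b2


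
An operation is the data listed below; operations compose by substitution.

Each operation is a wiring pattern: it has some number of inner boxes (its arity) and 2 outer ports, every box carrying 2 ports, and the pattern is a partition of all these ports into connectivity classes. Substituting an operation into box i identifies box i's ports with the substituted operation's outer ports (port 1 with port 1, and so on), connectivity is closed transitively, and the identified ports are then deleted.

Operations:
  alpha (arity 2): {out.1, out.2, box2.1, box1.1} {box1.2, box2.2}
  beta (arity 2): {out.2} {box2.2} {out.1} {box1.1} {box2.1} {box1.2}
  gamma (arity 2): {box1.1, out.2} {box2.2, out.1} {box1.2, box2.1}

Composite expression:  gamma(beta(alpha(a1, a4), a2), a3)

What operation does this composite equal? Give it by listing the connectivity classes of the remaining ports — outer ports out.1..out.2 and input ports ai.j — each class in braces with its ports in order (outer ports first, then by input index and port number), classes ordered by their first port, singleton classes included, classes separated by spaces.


{out.1, a3.2} {out.2} {a1.1, a4.1} {a1.2, a4.2} {a2.1} {a2.2} {a3.1}

Substituting into gamma glues patterns; closure does the rest.
the subtree at alpha composes to {out.1, out.2, a1.1, a4.1} {a1.2, a4.2} on (a1, a4); out.j = own outer ports
the subtree at beta composes to {out.1} {out.2} {a1.1, a4.1} {a1.2, a4.2} {a2.1} {a2.2} on (a1, a4, a2); out.j = own outer ports
the subtree at gamma composes to {out.1, a3.2} {out.2} {a1.1, a4.1} {a1.2, a4.2} {a2.1} {a2.2} {a3.1} on (a1, a4, a2, a3); out.j = own outer ports


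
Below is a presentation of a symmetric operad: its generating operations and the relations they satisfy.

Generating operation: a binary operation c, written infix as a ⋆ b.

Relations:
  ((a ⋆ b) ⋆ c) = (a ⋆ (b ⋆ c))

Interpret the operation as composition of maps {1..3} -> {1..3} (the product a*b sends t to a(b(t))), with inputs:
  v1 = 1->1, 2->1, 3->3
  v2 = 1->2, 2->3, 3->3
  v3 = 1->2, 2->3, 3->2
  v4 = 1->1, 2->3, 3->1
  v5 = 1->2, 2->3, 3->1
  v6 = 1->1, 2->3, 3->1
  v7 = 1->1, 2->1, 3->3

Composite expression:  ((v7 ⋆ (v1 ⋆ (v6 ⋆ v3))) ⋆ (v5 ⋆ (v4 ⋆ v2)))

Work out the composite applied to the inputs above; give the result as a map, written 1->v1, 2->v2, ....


1->3, 2->1, 3->1

(v6 ⋆ v3) = 1->3, 2->1, 3->3
(v1 ⋆ (v6 ⋆ v3)) = 1->3, 2->1, 3->3
(v7 ⋆ (v1 ⋆ (v6 ⋆ v3))) = 1->3, 2->1, 3->3
(v4 ⋆ v2) = 1->3, 2->1, 3->1
(v5 ⋆ (v4 ⋆ v2)) = 1->1, 2->2, 3->2
((v7 ⋆ (v1 ⋆ (v6 ⋆ v3))) ⋆ (v5 ⋆ (v4 ⋆ v2))) = 1->3, 2->1, 3->1


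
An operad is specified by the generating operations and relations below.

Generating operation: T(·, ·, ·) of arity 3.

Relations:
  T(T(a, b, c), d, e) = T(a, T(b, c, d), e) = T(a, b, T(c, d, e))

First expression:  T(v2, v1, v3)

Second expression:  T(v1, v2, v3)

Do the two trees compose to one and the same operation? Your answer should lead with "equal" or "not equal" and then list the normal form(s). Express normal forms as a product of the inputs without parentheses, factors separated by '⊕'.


not equal: they reduce to v2 ⊕ v1 ⊕ v3 and v1 ⊕ v2 ⊕ v3

The first composite normalizes to v2 ⊕ v1 ⊕ v3
The second composite normalizes to v1 ⊕ v2 ⊕ v3
No match — not equal.


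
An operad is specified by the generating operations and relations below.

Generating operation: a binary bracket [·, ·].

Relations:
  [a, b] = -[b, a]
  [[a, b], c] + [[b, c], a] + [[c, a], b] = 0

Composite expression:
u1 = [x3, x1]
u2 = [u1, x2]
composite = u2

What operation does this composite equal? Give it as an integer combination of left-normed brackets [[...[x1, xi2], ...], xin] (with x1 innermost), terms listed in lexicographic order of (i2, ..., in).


-[[x1, x3], x2]


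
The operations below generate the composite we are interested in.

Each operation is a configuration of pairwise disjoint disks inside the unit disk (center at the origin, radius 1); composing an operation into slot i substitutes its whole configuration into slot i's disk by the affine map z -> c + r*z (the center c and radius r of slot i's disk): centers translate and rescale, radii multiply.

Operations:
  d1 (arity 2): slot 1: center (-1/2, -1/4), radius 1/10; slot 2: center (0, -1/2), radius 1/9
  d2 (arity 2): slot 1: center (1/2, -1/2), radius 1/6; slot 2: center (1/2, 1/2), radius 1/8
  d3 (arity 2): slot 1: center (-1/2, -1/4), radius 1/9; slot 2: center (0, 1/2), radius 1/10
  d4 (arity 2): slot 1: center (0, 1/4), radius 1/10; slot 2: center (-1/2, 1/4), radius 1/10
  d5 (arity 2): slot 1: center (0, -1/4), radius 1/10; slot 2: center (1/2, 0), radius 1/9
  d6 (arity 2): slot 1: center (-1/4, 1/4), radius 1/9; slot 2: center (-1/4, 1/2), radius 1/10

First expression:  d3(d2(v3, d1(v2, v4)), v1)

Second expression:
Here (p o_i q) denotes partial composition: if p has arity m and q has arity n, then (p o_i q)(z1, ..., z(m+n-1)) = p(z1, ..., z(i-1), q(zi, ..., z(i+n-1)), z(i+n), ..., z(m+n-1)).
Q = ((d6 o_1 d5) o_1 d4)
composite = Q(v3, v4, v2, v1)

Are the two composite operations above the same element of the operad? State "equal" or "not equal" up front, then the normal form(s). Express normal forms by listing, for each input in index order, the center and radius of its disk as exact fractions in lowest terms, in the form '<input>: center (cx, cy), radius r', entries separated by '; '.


Normal form of the first expression: v1: center (0, 1/2), radius 1/10; v2: center (-65/144, -19/96), radius 1/720; v3: center (-4/9, -11/36), radius 1/54; v4: center (-4/9, -29/144), radius 1/648
Normal form of the second expression: v1: center (-1/4, 1/2), radius 1/10; v2: center (-7/36, 1/4), radius 1/81; v3: center (-1/4, 9/40), radius 1/900; v4: center (-23/90, 9/40), radius 1/900
They disagree, so not equal.

not equal — first v1: center (0, 1/2), radius 1/10; v2: center (-65/144, -19/96), radius 1/720; v3: center (-4/9, -11/36), radius 1/54; v4: center (-4/9, -29/144), radius 1/648, second v1: center (-1/4, 1/2), radius 1/10; v2: center (-7/36, 1/4), radius 1/81; v3: center (-1/4, 9/40), radius 1/900; v4: center (-23/90, 9/40), radius 1/900


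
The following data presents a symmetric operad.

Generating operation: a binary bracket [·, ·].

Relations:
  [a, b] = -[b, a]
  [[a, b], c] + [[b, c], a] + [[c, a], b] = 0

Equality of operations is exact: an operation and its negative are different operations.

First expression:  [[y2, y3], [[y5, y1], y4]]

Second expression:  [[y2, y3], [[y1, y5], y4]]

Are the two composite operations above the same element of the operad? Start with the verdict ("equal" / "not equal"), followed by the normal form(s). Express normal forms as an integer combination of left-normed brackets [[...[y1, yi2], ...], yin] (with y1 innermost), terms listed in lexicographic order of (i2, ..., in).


The first expression reduces to [[[[y1, y5], y4], y2], y3] - [[[[y1, y5], y4], y3], y2]
The second expression reduces to -[[[[y1, y5], y4], y2], y3] + [[[[y1, y5], y4], y3], y2]
Different reductions; not equal.

not equal; first: [[[[y1, y5], y4], y2], y3] - [[[[y1, y5], y4], y3], y2]; second: -[[[[y1, y5], y4], y2], y3] + [[[[y1, y5], y4], y3], y2]


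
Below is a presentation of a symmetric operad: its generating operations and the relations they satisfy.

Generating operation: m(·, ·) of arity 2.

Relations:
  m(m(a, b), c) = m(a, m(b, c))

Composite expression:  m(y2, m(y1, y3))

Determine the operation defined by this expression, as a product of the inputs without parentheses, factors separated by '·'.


y2 · y1 · y3

Associativity of m dissolves the nesting; only the y-input order survives.
m(y1, y3) linearizes to y1 · y3
m(y2, m(y1, y3)) linearizes to y2 · y1 · y3


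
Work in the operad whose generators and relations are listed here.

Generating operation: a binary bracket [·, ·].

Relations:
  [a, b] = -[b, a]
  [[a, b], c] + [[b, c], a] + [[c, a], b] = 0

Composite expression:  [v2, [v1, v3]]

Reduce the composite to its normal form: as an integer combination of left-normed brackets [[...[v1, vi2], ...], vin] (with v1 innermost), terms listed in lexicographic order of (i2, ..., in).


Antisymmetry and Jacobi reduce to v1-anchored left-normed brackets.
Composite bracket: [v2, [v1, v3]]
Each bracket splits as ab - ba, giving 4 signed words (2^2 = 4).
Only words starting with v1 matter:
  word v1v3v2 has sign -1, contributing -[[v1, v3], v2]

-[[v1, v3], v2]


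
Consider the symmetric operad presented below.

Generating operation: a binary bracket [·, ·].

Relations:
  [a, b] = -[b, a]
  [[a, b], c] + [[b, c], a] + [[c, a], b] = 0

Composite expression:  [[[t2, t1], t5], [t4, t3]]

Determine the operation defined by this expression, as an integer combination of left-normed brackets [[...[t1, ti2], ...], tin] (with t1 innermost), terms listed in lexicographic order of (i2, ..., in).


In the tensor algebra, words opening t1 carry the t1-anchored form.
Composite bracket: [[[t2, t1], t5], [t4, t3]]
Applying ab - ba throughout gives 16 signed words (2^4 = 16).
Keep just the words that open with t1:
  the word t1t2t5t3t4 carries sign +1 and contributes +[[[[t1, t2], t5], t3], t4]
  the word t1t2t5t4t3 carries sign -1 and contributes -[[[[t1, t2], t5], t4], t3]

[[[[t1, t2], t5], t3], t4] - [[[[t1, t2], t5], t4], t3]


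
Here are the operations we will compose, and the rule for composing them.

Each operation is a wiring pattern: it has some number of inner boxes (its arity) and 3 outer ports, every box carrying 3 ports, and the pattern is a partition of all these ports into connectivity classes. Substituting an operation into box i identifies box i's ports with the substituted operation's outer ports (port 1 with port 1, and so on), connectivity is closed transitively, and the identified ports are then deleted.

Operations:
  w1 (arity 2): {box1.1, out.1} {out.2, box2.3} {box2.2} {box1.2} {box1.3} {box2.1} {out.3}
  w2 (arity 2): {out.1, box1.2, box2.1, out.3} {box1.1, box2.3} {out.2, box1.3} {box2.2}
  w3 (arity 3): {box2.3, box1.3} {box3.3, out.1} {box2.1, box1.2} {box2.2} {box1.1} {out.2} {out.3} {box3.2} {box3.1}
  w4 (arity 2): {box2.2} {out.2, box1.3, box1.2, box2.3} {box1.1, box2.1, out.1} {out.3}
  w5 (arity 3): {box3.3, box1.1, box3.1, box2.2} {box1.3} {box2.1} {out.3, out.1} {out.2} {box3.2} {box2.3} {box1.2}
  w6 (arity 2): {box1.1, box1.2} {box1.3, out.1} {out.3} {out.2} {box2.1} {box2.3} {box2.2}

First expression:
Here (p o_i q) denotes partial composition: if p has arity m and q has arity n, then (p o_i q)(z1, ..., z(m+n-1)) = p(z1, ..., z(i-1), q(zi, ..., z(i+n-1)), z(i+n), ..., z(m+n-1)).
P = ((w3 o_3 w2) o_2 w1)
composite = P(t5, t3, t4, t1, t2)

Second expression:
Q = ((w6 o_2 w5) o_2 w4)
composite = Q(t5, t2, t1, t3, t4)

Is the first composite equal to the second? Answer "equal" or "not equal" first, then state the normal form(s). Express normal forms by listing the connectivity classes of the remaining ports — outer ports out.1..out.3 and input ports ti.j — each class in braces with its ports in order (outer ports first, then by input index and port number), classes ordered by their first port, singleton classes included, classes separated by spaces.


not equal; first: {out.1, t1.2, t2.1} {out.2} {out.3} {t1.1, t2.3} {t1.3} {t2.2} {t3.1, t5.2} {t3.2} {t3.3} {t4.1} {t4.2} {t4.3} {t5.1} {t5.3}; second: {out.1, t5.3} {out.2} {out.3} {t1.1, t2.1, t3.2, t4.1, t4.3} {t1.2} {t1.3, t2.2, t2.3} {t3.1} {t3.3} {t4.2} {t5.1, t5.2}

The first composite normalizes to {out.1, t1.2, t2.1} {out.2} {out.3} {t1.1, t2.3} {t1.3} {t2.2} {t3.1, t5.2} {t3.2} {t3.3} {t4.1} {t4.2} {t4.3} {t5.1} {t5.3}
The second composite normalizes to {out.1, t5.3} {out.2} {out.3} {t1.1, t2.1, t3.2, t4.1, t4.3} {t1.2} {t1.3, t2.2, t2.3} {t3.1} {t3.3} {t4.2} {t5.1, t5.2}
Distinct normal forms: not equal.


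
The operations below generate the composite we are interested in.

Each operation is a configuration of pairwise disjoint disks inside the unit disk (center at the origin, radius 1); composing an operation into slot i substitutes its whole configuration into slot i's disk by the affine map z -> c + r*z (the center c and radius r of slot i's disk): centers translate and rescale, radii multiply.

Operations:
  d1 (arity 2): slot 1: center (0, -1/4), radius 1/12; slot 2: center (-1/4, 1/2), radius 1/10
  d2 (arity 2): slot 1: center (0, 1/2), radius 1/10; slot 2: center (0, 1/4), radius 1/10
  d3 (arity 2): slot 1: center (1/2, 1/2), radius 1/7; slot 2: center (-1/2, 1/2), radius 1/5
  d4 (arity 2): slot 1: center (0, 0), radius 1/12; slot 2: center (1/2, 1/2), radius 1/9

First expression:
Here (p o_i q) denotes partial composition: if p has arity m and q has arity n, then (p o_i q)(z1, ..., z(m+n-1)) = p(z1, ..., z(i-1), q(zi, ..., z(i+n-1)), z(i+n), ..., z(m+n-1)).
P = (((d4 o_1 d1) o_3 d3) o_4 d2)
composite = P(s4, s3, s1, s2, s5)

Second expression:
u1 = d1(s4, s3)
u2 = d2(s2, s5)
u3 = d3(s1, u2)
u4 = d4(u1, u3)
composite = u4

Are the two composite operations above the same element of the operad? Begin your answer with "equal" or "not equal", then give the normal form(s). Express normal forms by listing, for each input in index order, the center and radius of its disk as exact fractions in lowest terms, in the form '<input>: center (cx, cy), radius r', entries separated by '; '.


The first expression reduces to s1: center (5/9, 5/9), radius 1/63; s2: center (4/9, 17/30), radius 1/450; s3: center (-1/48, 1/24), radius 1/120; s4: center (0, -1/48), radius 1/144; s5: center (4/9, 101/180), radius 1/450
The second expression reduces to s1: center (5/9, 5/9), radius 1/63; s2: center (4/9, 17/30), radius 1/450; s3: center (-1/48, 1/24), radius 1/120; s4: center (0, -1/48), radius 1/144; s5: center (4/9, 101/180), radius 1/450
The forms coincide; equal.

equal — both sides give s1: center (5/9, 5/9), radius 1/63; s2: center (4/9, 17/30), radius 1/450; s3: center (-1/48, 1/24), radius 1/120; s4: center (0, -1/48), radius 1/144; s5: center (4/9, 101/180), radius 1/450


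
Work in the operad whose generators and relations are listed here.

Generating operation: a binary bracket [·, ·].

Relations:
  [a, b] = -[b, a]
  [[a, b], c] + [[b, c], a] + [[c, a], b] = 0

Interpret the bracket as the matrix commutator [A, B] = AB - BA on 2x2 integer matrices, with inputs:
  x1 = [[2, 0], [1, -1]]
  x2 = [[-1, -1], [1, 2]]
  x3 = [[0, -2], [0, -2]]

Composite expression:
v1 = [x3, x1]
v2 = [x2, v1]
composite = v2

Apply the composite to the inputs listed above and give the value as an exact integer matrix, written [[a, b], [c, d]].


[[-4, -22], [-10, 4]]


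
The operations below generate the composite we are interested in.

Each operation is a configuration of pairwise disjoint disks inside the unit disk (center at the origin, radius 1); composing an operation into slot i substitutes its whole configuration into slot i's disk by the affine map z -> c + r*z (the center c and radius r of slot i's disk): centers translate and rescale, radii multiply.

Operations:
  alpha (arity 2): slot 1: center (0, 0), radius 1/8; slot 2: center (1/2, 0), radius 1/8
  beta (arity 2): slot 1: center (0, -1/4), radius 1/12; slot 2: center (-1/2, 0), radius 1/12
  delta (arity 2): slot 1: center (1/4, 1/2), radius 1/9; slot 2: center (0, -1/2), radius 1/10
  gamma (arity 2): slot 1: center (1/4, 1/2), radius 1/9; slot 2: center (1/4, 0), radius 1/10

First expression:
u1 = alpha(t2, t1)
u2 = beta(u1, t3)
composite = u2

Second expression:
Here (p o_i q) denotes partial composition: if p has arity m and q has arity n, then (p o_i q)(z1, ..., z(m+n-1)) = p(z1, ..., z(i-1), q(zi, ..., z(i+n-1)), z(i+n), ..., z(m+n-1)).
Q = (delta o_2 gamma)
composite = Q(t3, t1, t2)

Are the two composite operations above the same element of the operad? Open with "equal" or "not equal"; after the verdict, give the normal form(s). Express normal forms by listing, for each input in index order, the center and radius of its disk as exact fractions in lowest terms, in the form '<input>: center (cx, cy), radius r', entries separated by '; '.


not equal; first: t1: center (1/24, -1/4), radius 1/96; t2: center (0, -1/4), radius 1/96; t3: center (-1/2, 0), radius 1/12; second: t1: center (1/40, -9/20), radius 1/90; t2: center (1/40, -1/2), radius 1/100; t3: center (1/4, 1/2), radius 1/9

In normal form, the first expression is t1: center (1/24, -1/4), radius 1/96; t2: center (0, -1/4), radius 1/96; t3: center (-1/2, 0), radius 1/12
In normal form, the second expression is t1: center (1/40, -9/20), radius 1/90; t2: center (1/40, -1/2), radius 1/100; t3: center (1/4, 1/2), radius 1/9
No match — not equal.


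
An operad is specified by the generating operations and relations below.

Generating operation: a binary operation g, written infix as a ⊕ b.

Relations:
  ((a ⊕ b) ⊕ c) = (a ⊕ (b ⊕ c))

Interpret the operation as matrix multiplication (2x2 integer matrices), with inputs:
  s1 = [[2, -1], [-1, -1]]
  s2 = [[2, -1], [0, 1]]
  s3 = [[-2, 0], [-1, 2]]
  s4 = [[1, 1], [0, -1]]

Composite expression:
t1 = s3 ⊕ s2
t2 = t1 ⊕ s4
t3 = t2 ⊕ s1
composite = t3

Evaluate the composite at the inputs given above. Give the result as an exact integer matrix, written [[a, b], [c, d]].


(s3 ⊕ s2) = [[-4, 2], [-2, 3]]
((s3 ⊕ s2) ⊕ s4) = [[-4, -6], [-2, -5]]
(((s3 ⊕ s2) ⊕ s4) ⊕ s1) = [[-2, 10], [1, 7]]

[[-2, 10], [1, 7]]


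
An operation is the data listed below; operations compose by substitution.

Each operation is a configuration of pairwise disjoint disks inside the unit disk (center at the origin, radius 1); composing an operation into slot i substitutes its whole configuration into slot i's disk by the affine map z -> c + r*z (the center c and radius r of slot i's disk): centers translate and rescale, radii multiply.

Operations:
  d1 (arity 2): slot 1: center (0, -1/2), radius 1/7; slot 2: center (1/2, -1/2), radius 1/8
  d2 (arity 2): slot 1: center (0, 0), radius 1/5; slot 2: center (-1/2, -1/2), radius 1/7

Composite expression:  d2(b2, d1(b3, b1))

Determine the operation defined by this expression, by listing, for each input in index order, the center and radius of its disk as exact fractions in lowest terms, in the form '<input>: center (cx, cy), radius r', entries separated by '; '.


b1: center (-3/7, -4/7), radius 1/56; b2: center (0, 0), radius 1/5; b3: center (-1/2, -4/7), radius 1/49


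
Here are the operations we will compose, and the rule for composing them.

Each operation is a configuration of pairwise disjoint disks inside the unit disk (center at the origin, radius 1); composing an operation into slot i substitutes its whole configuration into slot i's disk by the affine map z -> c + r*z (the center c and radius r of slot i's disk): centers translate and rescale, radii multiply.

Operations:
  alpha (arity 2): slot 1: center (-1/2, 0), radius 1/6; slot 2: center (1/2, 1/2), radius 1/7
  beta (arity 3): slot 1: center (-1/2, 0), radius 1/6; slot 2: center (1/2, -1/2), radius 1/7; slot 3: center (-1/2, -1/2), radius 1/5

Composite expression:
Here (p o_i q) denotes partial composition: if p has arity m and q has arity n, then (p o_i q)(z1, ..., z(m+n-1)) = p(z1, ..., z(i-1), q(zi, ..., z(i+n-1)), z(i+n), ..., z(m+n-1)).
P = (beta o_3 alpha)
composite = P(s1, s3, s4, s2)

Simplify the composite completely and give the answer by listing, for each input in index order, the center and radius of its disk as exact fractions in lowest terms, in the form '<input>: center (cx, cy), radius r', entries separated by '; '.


s1: center (-1/2, 0), radius 1/6; s2: center (-2/5, -2/5), radius 1/35; s3: center (1/2, -1/2), radius 1/7; s4: center (-3/5, -1/2), radius 1/30

Each s-disk chains the slot maps above it in beta; radii multiply.
s1: after 1 affine step, its disk has center (-1/2, 0), radius 1/6
s3: after 1 affine step, its disk has center (1/2, -1/2), radius 1/7
s4: after 2 affine steps, its disk has center (-3/5, -1/2), radius 1/30
s2: after 2 affine steps, its disk has center (-2/5, -2/5), radius 1/35


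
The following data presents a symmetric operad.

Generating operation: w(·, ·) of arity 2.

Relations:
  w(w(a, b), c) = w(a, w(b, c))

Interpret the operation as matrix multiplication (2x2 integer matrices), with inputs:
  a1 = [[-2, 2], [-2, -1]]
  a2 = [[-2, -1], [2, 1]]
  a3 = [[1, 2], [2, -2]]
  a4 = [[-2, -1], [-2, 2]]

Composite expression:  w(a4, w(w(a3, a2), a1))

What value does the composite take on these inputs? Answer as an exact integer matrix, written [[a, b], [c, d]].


[[-12, 6], [60, -30]]


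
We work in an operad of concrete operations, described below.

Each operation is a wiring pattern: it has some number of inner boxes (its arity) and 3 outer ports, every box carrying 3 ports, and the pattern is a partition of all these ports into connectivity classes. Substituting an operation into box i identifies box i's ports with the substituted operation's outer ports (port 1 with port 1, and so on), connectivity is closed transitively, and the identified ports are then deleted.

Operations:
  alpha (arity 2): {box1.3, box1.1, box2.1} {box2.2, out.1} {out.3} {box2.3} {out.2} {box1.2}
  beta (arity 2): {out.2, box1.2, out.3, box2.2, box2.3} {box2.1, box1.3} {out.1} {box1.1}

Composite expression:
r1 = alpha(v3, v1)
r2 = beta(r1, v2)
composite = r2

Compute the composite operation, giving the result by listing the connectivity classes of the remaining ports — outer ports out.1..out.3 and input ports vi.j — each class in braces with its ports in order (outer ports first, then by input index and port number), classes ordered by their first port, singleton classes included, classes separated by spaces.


{out.1} {out.2, out.3, v2.2, v2.3} {v1.1, v3.1, v3.3} {v1.2} {v1.3} {v2.1} {v3.2}

Two ports join when wires chain via beta-identified ports.
composing alpha on (v3, v1), with out.j its own outer ports: {out.1, v1.2} {out.2} {out.3} {v1.1, v3.1, v3.3} {v1.3} {v3.2}
composing beta on (v3, v1, v2), with out.j its own outer ports: {out.1} {out.2, out.3, v2.2, v2.3} {v1.1, v3.1, v3.3} {v1.2} {v1.3} {v2.1} {v3.2}


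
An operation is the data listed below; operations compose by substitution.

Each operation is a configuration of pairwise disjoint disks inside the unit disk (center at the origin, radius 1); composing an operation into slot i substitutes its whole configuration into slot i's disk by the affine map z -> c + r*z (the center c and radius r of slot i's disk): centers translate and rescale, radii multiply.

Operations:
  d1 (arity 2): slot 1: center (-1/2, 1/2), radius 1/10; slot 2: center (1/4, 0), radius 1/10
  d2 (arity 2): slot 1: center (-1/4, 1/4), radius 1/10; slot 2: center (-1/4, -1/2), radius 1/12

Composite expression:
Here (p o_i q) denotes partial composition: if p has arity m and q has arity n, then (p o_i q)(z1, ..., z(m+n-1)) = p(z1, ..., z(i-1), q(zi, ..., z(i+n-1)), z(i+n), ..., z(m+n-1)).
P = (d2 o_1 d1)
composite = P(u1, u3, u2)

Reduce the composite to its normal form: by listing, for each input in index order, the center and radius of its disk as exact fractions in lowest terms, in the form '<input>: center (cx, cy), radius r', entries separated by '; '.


u1: center (-3/10, 3/10), radius 1/100; u2: center (-1/4, -1/2), radius 1/12; u3: center (-9/40, 1/4), radius 1/100

Only the slot chain above each u matters under d2; compose those maps.
for u1, the 2-step affine chain lands on center (-3/10, 3/10), radius 1/100
for u3, the 2-step affine chain lands on center (-9/40, 1/4), radius 1/100
for u2, the 1-step affine chain lands on center (-1/4, -1/2), radius 1/12


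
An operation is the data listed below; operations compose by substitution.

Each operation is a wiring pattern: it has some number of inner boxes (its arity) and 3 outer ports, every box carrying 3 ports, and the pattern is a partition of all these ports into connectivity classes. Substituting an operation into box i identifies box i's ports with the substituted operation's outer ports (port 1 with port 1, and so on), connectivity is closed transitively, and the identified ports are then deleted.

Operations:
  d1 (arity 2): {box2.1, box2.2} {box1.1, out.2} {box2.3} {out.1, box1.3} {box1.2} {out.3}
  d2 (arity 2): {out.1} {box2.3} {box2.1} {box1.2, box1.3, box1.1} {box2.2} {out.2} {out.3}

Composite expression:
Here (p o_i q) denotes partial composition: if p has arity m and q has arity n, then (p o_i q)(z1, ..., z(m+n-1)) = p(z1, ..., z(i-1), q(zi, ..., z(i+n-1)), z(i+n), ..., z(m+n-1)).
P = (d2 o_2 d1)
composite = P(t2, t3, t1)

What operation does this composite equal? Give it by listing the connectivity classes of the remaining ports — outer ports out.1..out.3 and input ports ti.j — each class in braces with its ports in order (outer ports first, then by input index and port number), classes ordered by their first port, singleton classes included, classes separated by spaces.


Reachability decides: close wires over d2-identified ports.
through d1, on inputs (t3, t1): {out.1, t3.3} {out.2, t3.1} {out.3} {t1.1, t1.2} {t1.3} {t3.2} (out.j = stage outer ports)
through d2, on inputs (t2, t3, t1): {out.1} {out.2} {out.3} {t1.1, t1.2} {t1.3} {t2.1, t2.2, t2.3} {t3.1} {t3.2} {t3.3} (out.j = stage outer ports)

{out.1} {out.2} {out.3} {t1.1, t1.2} {t1.3} {t2.1, t2.2, t2.3} {t3.1} {t3.2} {t3.3}


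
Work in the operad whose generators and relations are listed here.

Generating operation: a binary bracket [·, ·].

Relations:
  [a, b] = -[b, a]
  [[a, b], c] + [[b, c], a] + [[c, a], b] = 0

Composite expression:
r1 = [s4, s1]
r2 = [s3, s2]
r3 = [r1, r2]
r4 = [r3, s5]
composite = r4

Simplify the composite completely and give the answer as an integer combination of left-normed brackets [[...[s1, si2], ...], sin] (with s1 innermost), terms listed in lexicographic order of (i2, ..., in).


In the tensor algebra, words opening s1 carry the s1-anchored form.
Composite bracket: [[[s4, s1], [s3, s2]], s5]
The bracket unfolds into 16 signed words via [a, b] = ab - ba (2^4 = 16).
The s1-initial words carry the normal form:
  s1s4s2s3s5 (sign +1) contributes +[[[[s1, s4], s2], s3], s5]
  s1s4s3s2s5 (sign -1) contributes -[[[[s1, s4], s3], s2], s5]

[[[[s1, s4], s2], s3], s5] - [[[[s1, s4], s3], s2], s5]


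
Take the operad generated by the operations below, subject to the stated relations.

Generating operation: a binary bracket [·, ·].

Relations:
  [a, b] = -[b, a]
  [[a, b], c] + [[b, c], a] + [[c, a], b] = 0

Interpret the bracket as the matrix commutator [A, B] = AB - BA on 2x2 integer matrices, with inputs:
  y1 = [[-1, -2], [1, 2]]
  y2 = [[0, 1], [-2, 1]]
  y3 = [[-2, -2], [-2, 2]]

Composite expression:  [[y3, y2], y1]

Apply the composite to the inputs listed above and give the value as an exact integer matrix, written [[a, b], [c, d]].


[[-18, -42], [6, 18]]

[y3, y2] = [[6, -6], [-6, -6]]
[[y3, y2], y1] = [[-18, -42], [6, 18]]


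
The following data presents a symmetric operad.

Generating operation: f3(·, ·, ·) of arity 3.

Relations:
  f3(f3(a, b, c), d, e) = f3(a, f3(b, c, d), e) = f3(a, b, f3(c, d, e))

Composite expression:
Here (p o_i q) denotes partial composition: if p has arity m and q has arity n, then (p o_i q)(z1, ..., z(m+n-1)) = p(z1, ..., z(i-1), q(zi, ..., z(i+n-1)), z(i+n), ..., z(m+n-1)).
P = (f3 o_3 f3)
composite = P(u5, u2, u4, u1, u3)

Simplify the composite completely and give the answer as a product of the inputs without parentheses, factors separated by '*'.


u5 * u2 * u4 * u1 * u3

Under associativity of f3, the answer is the u's in reading order.
f3(u4, u1, u3) unparenthesizes to u4 * u1 * u3
f3(u5, u2, f3(u4, u1, u3)) unparenthesizes to u5 * u2 * u4 * u1 * u3
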